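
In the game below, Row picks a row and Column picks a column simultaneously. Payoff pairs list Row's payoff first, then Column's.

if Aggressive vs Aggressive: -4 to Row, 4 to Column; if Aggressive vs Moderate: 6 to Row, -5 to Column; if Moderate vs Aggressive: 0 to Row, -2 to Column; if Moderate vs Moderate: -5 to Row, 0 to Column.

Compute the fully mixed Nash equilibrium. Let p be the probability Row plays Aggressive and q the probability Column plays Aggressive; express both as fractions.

p = 2/11, q = 11/15

In a mixed NE each player is indifferent between their pure strategies, so the opponent's mix sets the indifference.
Column indifferent between Aggressive and Moderate: p·4 + (1−p)·(-2) = p·(-5) + (1−p)·0 ⟹ (-2) + 6p = 0 + (-5)p ⟹ p = 2/11.
Row indifferent between Aggressive and Moderate: q·(-4) + (1−q)·6 = q·0 + (1−q)·(-5) ⟹ 6 + (-10)q = (-5) + 5q ⟹ q = 11/15.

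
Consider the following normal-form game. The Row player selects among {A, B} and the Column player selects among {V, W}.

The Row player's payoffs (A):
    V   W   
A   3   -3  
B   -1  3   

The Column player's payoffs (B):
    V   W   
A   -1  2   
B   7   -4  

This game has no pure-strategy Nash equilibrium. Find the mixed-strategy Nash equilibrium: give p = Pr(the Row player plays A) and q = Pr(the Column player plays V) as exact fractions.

In a mixed NE each player is indifferent between their pure strategies, so the opponent's mix sets the indifference.
The Column player indifferent between V and W: p·(-1) + (1−p)·7 = p·2 + (1−p)·(-4) ⟹ 7 + (-8)p = (-4) + 6p ⟹ p = 11/14.
The Row player indifferent between A and B: q·3 + (1−q)·(-3) = q·(-1) + (1−q)·3 ⟹ (-3) + 6q = 3 + (-4)q ⟹ q = 3/5.

p = 11/14, q = 3/5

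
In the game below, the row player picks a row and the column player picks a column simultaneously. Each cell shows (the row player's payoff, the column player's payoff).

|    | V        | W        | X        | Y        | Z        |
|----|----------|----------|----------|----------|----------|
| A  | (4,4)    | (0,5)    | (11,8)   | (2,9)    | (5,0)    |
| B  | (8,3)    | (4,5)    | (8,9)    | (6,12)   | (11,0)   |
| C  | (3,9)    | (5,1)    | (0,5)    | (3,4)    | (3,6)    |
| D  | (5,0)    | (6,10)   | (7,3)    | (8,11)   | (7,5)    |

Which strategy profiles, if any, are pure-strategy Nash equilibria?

Find each player's best response to every opponent strategy; NE are the intersections.
The row player's best responses — vs V: B (payoff 8); vs W: D (payoff 6); vs X: A (payoff 11); vs Y: D (payoff 8); vs Z: B (payoff 11).
The column player's best responses — vs A: Y (payoff 9); vs B: Y (payoff 12); vs C: V (payoff 9); vs D: Y (payoff 11).
The only mutual best response is (D, Y); neither player gains by switching there.

(D, Y)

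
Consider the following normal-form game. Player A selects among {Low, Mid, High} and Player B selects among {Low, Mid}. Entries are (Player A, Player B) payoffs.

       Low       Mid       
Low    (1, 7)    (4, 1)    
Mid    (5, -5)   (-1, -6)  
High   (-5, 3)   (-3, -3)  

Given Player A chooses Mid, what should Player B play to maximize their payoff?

With Player A fixed at Mid, Player B's payoffs are: Low → -5, Mid → -6.
The maximum is -5, achieved by Low.

Low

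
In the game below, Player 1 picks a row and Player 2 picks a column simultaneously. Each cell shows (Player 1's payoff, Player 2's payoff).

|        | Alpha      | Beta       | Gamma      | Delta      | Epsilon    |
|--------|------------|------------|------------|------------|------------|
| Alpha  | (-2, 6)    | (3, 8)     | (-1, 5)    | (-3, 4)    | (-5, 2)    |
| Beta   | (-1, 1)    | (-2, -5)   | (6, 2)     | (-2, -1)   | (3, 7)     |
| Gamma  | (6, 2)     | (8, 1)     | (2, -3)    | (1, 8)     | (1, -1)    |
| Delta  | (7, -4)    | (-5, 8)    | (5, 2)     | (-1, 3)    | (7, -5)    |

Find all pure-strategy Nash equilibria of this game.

Find each player's best response to every opponent strategy; NE are the intersections.
Player 1's best responses — vs Alpha: Delta (payoff 7); vs Beta: Gamma (payoff 8); vs Gamma: Beta (payoff 6); vs Delta: Gamma (payoff 1); vs Epsilon: Delta (payoff 7).
Player 2's best responses — vs Alpha: Beta (payoff 8); vs Beta: Epsilon (payoff 7); vs Gamma: Delta (payoff 8); vs Delta: Beta (payoff 8).
The only mutual best response is (Gamma, Delta); neither player gains by switching there.

(Gamma, Delta)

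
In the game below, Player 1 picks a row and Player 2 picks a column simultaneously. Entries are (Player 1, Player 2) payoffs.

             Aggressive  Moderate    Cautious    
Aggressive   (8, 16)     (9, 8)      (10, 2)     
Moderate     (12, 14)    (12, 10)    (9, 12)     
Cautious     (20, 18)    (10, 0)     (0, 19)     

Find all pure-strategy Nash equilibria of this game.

Check mutual best responses: a cell is a NE iff neither player can gain by unilaterally deviating.
Player 1's best responses — vs Aggressive: Cautious (payoff 20); vs Moderate: Moderate (payoff 12); vs Cautious: Aggressive (payoff 10).
Player 2's best responses — vs Aggressive: Aggressive (payoff 16); vs Moderate: Aggressive (payoff 14); vs Cautious: Cautious (payoff 19).
No cell has both players best-responding. For instance, Player 1's best reply to Aggressive is Cautious, but against Cautious Player 2 prefers Cautious over Aggressive.

No pure-strategy Nash equilibrium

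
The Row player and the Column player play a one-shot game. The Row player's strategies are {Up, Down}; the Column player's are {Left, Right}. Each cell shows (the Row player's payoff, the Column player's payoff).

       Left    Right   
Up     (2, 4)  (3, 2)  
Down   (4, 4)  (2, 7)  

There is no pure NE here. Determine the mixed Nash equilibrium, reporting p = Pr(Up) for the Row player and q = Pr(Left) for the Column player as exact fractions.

p = 3/5, q = 1/3

In a mixed NE each player is indifferent between their pure strategies, so the opponent's mix sets the indifference.
The Column player indifferent between Left and Right: p·4 + (1−p)·4 = p·2 + (1−p)·7 ⟹ 4 + 0p = 7 + (-5)p ⟹ p = 3/5.
The Row player indifferent between Up and Down: q·2 + (1−q)·3 = q·4 + (1−q)·2 ⟹ 3 + (-1)q = 2 + 2q ⟹ q = 1/3.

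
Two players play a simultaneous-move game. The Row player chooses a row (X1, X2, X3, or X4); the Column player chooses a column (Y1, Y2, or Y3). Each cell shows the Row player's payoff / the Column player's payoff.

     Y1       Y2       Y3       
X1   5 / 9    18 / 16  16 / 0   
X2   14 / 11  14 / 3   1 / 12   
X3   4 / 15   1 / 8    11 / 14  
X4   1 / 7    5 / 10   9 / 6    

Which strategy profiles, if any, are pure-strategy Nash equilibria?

(X1, Y2)

A profile is a Nash equilibrium when each player is best-responding to the other.
The Row player's best responses — vs Y1: X2 (payoff 14); vs Y2: X1 (payoff 18); vs Y3: X1 (payoff 16).
The Column player's best responses — vs X1: Y2 (payoff 16); vs X2: Y3 (payoff 12); vs X3: Y1 (payoff 15); vs X4: Y2 (payoff 10).
The only mutual best response is (X1, Y2); neither player gains by switching there.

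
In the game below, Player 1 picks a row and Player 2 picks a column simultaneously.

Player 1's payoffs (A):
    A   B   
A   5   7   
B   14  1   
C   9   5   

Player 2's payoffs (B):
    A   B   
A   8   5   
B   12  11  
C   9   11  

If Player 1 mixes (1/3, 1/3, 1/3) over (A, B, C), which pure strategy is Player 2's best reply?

A

Compute Player 2's expected payoff from each pure strategy against the given mix.
A: (1/3)·8 + (1/3)·12 + (1/3)·9 = 29/3
B: (1/3)·5 + (1/3)·11 + (1/3)·11 = 9
Highest expected payoff is 29/3, from A.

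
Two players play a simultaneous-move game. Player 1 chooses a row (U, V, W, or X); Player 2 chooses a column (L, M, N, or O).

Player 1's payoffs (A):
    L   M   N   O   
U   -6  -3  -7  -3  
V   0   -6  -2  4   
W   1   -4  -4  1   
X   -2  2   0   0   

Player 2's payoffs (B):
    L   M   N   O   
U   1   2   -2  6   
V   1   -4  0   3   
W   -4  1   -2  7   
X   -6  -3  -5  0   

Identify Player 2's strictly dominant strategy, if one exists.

O

Check whether one of Player 2's strategies beats all alternatives regardless of what the opponent does.
O strictly dominates: vs U: 6 > each of {1, 2, -2}; vs V: 3 > each of {1, -4, 0}; vs W: 7 > each of {-4, 1, -2}; vs X: 0 > each of {-6, -3, -5}.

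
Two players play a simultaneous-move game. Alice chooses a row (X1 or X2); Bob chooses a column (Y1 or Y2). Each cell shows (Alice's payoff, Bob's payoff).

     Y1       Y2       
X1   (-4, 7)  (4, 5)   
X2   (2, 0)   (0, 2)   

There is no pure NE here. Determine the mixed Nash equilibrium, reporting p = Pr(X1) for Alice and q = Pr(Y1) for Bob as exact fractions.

In a mixed NE each player is indifferent between their pure strategies, so the opponent's mix sets the indifference.
Bob indifferent between Y1 and Y2: p·7 + (1−p)·0 = p·5 + (1−p)·2 ⟹ 0 + 7p = 2 + 3p ⟹ p = 1/2.
Alice indifferent between X1 and X2: q·(-4) + (1−q)·4 = q·2 + (1−q)·0 ⟹ 4 + (-8)q = 0 + 2q ⟹ q = 2/5.

p = 1/2, q = 2/5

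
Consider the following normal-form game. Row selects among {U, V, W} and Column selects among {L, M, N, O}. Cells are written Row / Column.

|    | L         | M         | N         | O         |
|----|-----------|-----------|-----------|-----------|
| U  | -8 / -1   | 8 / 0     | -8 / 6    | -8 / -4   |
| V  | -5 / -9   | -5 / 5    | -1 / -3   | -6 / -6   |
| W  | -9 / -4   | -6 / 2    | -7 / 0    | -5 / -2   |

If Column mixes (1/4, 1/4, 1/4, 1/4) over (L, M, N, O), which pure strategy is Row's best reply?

Row's best reply maximizes expected payoff against the mix.
U: (1/4)·(-8) + (1/4)·8 + (1/4)·(-8) + (1/4)·(-8) = -4
V: (1/4)·(-5) + (1/4)·(-5) + (1/4)·(-1) + (1/4)·(-6) = -17/4
W: (1/4)·(-9) + (1/4)·(-6) + (1/4)·(-7) + (1/4)·(-5) = -27/4
Highest expected payoff is -4, from U.

U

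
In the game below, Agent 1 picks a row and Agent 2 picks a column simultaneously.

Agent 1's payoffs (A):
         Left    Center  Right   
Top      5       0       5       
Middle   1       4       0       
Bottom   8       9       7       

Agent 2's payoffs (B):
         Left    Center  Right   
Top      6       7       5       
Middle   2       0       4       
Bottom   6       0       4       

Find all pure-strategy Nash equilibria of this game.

(Bottom, Left)

A profile is a Nash equilibrium when each player is best-responding to the other.
Agent 1's best responses — vs Left: Bottom (payoff 8); vs Center: Bottom (payoff 9); vs Right: Bottom (payoff 7).
Agent 2's best responses — vs Top: Center (payoff 7); vs Middle: Right (payoff 4); vs Bottom: Left (payoff 6).
The only mutual best response is (Bottom, Left); neither player gains by switching there.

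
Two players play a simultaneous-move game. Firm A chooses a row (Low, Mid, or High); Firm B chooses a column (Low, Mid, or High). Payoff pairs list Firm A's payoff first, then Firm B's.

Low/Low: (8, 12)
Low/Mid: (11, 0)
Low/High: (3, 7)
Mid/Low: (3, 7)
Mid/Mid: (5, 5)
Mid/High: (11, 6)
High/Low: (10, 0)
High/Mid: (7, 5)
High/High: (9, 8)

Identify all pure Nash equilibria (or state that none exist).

None

Find each player's best response to every opponent strategy; NE are the intersections.
Firm A's best responses — vs Low: High (payoff 10); vs Mid: Low (payoff 11); vs High: Mid (payoff 11).
Firm B's best responses — vs Low: Low (payoff 12); vs Mid: Low (payoff 7); vs High: High (payoff 8).
No cell has both players best-responding. For instance, Firm A's best reply to Mid is Low, but against Low Firm B prefers Low over Mid.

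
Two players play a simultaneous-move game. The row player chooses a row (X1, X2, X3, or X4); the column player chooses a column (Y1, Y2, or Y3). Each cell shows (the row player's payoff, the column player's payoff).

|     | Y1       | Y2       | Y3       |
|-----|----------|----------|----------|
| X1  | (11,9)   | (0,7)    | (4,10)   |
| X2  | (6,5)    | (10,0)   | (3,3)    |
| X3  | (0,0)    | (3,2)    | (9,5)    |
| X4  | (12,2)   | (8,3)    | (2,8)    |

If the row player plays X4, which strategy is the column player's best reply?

Y3

With the row player fixed at X4, the column player's payoffs are: Y1 → 2, Y2 → 3, Y3 → 8.
The maximum is 8, achieved by Y3.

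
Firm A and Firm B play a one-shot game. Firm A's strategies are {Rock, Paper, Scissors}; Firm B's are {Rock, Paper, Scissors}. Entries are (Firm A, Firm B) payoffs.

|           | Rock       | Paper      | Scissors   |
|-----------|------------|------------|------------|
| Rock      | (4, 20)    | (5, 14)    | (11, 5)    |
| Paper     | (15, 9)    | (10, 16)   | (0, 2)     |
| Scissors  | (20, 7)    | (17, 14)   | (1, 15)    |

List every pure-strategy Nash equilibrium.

None

Find each player's best response to every opponent strategy; NE are the intersections.
Firm A's best responses — vs Rock: Scissors (payoff 20); vs Paper: Scissors (payoff 17); vs Scissors: Rock (payoff 11).
Firm B's best responses — vs Rock: Rock (payoff 20); vs Paper: Paper (payoff 16); vs Scissors: Scissors (payoff 15).
No cell has both players best-responding. For instance, Firm A's best reply to Scissors is Rock, but against Rock Firm B prefers Rock over Scissors.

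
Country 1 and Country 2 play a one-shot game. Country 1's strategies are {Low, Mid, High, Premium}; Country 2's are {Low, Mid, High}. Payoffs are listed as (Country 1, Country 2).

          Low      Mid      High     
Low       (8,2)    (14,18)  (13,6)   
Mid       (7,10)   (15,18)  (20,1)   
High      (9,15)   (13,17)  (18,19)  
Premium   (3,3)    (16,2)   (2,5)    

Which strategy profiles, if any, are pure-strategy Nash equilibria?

None

Check mutual best responses: a cell is a NE iff neither player can gain by unilaterally deviating.
Country 1's best responses — vs Low: High (payoff 9); vs Mid: Premium (payoff 16); vs High: Mid (payoff 20).
Country 2's best responses — vs Low: Mid (payoff 18); vs Mid: Mid (payoff 18); vs High: High (payoff 19); vs Premium: High (payoff 5).
No cell has both players best-responding. For instance, Country 1's best reply to High is Mid, but against Mid Country 2 prefers Mid over High.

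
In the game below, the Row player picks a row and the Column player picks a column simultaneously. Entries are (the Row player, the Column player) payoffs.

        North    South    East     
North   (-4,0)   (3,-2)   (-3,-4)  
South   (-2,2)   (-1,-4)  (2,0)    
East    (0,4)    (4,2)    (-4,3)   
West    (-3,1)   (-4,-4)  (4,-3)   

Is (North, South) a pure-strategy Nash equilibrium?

No

Holding the Column player at South: the Row player gets 3 from North but could get 4 by switching to East. The Row player has a profitable deviation.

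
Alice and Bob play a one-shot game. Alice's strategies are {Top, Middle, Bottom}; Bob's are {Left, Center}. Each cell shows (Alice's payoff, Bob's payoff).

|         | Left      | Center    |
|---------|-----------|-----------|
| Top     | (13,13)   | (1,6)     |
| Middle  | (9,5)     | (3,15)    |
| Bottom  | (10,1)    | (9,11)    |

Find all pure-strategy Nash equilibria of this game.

(Top, Left) and (Bottom, Center)

Check mutual best responses: a cell is a NE iff neither player can gain by unilaterally deviating.
Alice's best responses — vs Left: Top (payoff 13); vs Center: Bottom (payoff 9).
Bob's best responses — vs Top: Left (payoff 13); vs Middle: Center (payoff 15); vs Bottom: Center (payoff 11).
Mutual best responses occur at (Top, Left) and (Bottom, Center); at each, neither player gains by switching.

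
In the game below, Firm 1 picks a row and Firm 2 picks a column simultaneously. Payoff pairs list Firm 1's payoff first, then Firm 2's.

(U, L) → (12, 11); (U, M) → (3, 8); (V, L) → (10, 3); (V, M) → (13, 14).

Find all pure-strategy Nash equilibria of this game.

Find each player's best response to every opponent strategy; NE are the intersections.
Firm 1's best responses — vs L: U (payoff 12); vs M: V (payoff 13).
Firm 2's best responses — vs U: L (payoff 11); vs V: M (payoff 14).
Mutual best responses occur at (U, L) and (V, M); at each, neither player gains by switching.

(U, L) and (V, M)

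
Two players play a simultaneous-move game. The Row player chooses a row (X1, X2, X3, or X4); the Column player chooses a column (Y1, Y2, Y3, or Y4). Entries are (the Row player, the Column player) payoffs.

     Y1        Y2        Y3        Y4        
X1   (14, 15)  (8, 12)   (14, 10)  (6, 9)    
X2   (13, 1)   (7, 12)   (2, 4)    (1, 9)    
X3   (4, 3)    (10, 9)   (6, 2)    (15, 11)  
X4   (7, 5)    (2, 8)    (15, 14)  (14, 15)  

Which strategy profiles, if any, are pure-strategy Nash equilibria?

(X1, Y1) and (X3, Y4)

Find each player's best response to every opponent strategy; NE are the intersections.
The Row player's best responses — vs Y1: X1 (payoff 14); vs Y2: X3 (payoff 10); vs Y3: X4 (payoff 15); vs Y4: X3 (payoff 15).
The Column player's best responses — vs X1: Y1 (payoff 15); vs X2: Y2 (payoff 12); vs X3: Y4 (payoff 11); vs X4: Y4 (payoff 15).
Mutual best responses occur at (X1, Y1) and (X3, Y4); at each, neither player gains by switching.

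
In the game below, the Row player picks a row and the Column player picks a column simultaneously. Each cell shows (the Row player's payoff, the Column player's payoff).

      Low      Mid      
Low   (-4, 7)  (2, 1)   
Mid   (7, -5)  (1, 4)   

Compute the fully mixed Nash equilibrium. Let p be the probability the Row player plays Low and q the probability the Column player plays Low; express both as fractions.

In a mixed NE each player is indifferent between their pure strategies, so the opponent's mix sets the indifference.
The Column player indifferent between Low and Mid: p·7 + (1−p)·(-5) = p·1 + (1−p)·4 ⟹ (-5) + 12p = 4 + (-3)p ⟹ p = 3/5.
The Row player indifferent between Low and Mid: q·(-4) + (1−q)·2 = q·7 + (1−q)·1 ⟹ 2 + (-6)q = 1 + 6q ⟹ q = 1/12.

p = 3/5, q = 1/12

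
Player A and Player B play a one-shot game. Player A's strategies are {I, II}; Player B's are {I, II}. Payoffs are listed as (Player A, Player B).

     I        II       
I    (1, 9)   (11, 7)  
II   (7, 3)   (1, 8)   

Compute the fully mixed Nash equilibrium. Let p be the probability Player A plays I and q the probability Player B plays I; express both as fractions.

p = 5/7, q = 5/8

Each player's mixing probability is pinned down by making the *other* player indifferent.
Player B indifferent between I and II: p·9 + (1−p)·3 = p·7 + (1−p)·8 ⟹ 3 + 6p = 8 + (-1)p ⟹ p = 5/7.
Player A indifferent between I and II: q·1 + (1−q)·11 = q·7 + (1−q)·1 ⟹ 11 + (-10)q = 1 + 6q ⟹ q = 5/8.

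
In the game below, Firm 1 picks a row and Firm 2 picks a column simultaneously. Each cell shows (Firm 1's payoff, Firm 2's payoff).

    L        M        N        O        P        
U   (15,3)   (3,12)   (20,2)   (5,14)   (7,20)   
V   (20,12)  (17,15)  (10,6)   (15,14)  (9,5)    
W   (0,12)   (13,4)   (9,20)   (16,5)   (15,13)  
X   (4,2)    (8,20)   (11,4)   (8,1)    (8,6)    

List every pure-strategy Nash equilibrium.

(V, M)

Find each player's best response to every opponent strategy; NE are the intersections.
Firm 1's best responses — vs L: V (payoff 20); vs M: V (payoff 17); vs N: U (payoff 20); vs O: W (payoff 16); vs P: W (payoff 15).
Firm 2's best responses — vs U: P (payoff 20); vs V: M (payoff 15); vs W: N (payoff 20); vs X: M (payoff 20).
The only mutual best response is (V, M); neither player gains by switching there.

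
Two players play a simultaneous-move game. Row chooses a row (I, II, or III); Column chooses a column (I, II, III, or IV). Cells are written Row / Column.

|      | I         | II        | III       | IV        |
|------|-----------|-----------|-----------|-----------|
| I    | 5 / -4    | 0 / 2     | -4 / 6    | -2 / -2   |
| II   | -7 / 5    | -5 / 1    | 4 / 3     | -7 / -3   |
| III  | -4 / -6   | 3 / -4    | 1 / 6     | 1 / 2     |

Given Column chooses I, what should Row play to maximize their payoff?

I

With Column fixed at I, Row's payoffs are: I → 5, II → -7, III → -4.
The maximum is 5, achieved by I.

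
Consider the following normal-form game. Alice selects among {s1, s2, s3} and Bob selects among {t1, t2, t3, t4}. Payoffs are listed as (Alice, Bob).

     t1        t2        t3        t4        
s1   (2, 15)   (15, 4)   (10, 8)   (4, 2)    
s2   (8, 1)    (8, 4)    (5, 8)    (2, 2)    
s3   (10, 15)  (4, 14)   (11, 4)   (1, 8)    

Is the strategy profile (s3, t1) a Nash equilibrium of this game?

Yes

Holding Bob at t1: Alice gets 10 from s3, versus 2 from s1, 8 from s2. No profitable deviation for Alice.
Holding Alice at s3: Bob gets 15 from t1, versus 14 from t2, 4 from t3, 8 from t4. No profitable deviation for Bob either.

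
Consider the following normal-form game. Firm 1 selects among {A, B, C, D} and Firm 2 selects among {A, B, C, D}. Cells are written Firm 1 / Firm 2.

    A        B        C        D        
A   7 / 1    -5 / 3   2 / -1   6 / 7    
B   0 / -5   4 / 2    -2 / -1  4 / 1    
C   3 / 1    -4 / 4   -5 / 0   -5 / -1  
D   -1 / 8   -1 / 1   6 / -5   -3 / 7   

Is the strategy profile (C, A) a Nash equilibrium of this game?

Holding Firm 2 at A: Firm 1 gets 3 from C but could get 7 by switching to A. Firm 1 has a profitable deviation.

No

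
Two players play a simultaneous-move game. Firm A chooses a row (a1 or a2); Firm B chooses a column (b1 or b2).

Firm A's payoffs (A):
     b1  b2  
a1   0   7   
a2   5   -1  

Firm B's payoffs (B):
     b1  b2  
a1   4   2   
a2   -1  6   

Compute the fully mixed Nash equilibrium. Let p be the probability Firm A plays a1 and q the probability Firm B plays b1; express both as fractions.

p = 7/9, q = 8/13

Each player's mixing probability is pinned down by making the *other* player indifferent.
Firm B indifferent between b1 and b2: p·4 + (1−p)·(-1) = p·2 + (1−p)·6 ⟹ (-1) + 5p = 6 + (-4)p ⟹ p = 7/9.
Firm A indifferent between a1 and a2: q·0 + (1−q)·7 = q·5 + (1−q)·(-1) ⟹ 7 + (-7)q = (-1) + 6q ⟹ q = 8/13.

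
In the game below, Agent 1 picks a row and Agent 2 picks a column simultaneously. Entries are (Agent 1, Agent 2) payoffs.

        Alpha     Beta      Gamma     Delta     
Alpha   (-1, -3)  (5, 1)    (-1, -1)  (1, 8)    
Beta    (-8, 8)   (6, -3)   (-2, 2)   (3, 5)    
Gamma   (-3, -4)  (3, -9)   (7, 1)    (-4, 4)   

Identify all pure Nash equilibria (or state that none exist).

Find each player's best response to every opponent strategy; NE are the intersections.
Agent 1's best responses — vs Alpha: Alpha (payoff -1); vs Beta: Beta (payoff 6); vs Gamma: Gamma (payoff 7); vs Delta: Beta (payoff 3).
Agent 2's best responses — vs Alpha: Delta (payoff 8); vs Beta: Alpha (payoff 8); vs Gamma: Delta (payoff 4).
No cell has both players best-responding. For instance, Agent 1's best reply to Beta is Beta, but against Beta Agent 2 prefers Alpha over Beta.

None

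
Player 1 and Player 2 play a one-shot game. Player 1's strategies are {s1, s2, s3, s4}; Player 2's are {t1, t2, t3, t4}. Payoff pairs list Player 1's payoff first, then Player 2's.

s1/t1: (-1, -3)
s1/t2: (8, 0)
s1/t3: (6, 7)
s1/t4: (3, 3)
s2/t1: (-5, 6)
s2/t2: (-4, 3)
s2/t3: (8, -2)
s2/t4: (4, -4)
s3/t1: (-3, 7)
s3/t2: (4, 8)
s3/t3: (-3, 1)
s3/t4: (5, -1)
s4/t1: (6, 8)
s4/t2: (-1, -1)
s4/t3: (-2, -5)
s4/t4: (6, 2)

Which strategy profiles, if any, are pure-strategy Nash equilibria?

(s4, t1)

Check mutual best responses: a cell is a NE iff neither player can gain by unilaterally deviating.
Player 1's best responses — vs t1: s4 (payoff 6); vs t2: s1 (payoff 8); vs t3: s2 (payoff 8); vs t4: s4 (payoff 6).
Player 2's best responses — vs s1: t3 (payoff 7); vs s2: t1 (payoff 6); vs s3: t2 (payoff 8); vs s4: t1 (payoff 8).
The only mutual best response is (s4, t1); neither player gains by switching there.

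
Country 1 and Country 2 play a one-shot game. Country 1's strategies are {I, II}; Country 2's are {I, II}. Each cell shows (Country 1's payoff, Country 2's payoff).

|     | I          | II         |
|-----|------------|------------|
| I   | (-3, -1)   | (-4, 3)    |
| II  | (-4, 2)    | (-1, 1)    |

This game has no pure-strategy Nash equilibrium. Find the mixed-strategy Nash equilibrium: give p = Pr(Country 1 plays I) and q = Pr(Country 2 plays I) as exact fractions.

p = 1/5, q = 3/4

In a mixed NE each player is indifferent between their pure strategies, so the opponent's mix sets the indifference.
Country 2 indifferent between I and II: p·(-1) + (1−p)·2 = p·3 + (1−p)·1 ⟹ 2 + (-3)p = 1 + 2p ⟹ p = 1/5.
Country 1 indifferent between I and II: q·(-3) + (1−q)·(-4) = q·(-4) + (1−q)·(-1) ⟹ (-4) + 1q = (-1) + (-3)q ⟹ q = 3/4.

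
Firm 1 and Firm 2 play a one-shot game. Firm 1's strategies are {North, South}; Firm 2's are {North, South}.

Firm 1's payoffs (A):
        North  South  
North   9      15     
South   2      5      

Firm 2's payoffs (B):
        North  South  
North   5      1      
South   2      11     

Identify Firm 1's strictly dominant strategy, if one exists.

North

A strategy is strictly dominant if it gives Firm 1 a strictly higher payoff than every other strategy, against every choice by the opponent.
North strictly dominates: vs North: 9 > 2; vs South: 15 > 5.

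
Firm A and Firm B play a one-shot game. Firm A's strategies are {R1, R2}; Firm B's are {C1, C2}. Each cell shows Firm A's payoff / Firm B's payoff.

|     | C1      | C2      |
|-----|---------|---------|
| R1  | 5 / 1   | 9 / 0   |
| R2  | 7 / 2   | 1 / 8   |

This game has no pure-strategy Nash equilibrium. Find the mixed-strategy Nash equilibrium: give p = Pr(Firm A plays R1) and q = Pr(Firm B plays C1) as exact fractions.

Each player's mixing probability is pinned down by making the *other* player indifferent.
Firm B indifferent between C1 and C2: p·1 + (1−p)·2 = p·0 + (1−p)·8 ⟹ 2 + (-1)p = 8 + (-8)p ⟹ p = 6/7.
Firm A indifferent between R1 and R2: q·5 + (1−q)·9 = q·7 + (1−q)·1 ⟹ 9 + (-4)q = 1 + 6q ⟹ q = 4/5.

p = 6/7, q = 4/5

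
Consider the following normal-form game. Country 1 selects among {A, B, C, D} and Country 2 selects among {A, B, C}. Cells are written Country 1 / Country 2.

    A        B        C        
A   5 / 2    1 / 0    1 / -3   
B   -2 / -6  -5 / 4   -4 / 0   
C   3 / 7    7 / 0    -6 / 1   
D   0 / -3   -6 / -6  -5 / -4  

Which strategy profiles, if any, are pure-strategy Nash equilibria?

(A, A)

A profile is a Nash equilibrium when each player is best-responding to the other.
Country 1's best responses — vs A: A (payoff 5); vs B: C (payoff 7); vs C: A (payoff 1).
Country 2's best responses — vs A: A (payoff 2); vs B: B (payoff 4); vs C: A (payoff 7); vs D: A (payoff -3).
The only mutual best response is (A, A); neither player gains by switching there.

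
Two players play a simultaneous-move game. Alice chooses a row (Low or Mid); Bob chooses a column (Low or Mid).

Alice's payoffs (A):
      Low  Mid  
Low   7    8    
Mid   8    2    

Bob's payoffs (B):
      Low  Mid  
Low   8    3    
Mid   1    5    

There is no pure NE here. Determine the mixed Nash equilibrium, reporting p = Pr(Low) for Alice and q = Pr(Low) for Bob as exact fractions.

Each player's mixing probability is pinned down by making the *other* player indifferent.
Bob indifferent between Low and Mid: p·8 + (1−p)·1 = p·3 + (1−p)·5 ⟹ 1 + 7p = 5 + (-2)p ⟹ p = 4/9.
Alice indifferent between Low and Mid: q·7 + (1−q)·8 = q·8 + (1−q)·2 ⟹ 8 + (-1)q = 2 + 6q ⟹ q = 6/7.

p = 4/9, q = 6/7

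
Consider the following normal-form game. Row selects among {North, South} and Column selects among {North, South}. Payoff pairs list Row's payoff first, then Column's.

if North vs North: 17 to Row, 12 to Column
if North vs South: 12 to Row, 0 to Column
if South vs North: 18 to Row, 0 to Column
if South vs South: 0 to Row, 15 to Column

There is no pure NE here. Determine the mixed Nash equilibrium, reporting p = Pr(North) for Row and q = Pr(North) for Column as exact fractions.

In a mixed NE each player is indifferent between their pure strategies, so the opponent's mix sets the indifference.
Column indifferent between North and South: p·12 + (1−p)·0 = p·0 + (1−p)·15 ⟹ 0 + 12p = 15 + (-15)p ⟹ p = 5/9.
Row indifferent between North and South: q·17 + (1−q)·12 = q·18 + (1−q)·0 ⟹ 12 + 5q = 0 + 18q ⟹ q = 12/13.

p = 5/9, q = 12/13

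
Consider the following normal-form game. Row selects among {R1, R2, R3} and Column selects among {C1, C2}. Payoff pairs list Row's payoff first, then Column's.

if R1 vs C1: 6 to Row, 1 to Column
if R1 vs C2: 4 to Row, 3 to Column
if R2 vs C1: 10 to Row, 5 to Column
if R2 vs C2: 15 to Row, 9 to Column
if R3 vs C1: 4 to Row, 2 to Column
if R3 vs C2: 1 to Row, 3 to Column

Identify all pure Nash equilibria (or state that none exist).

Find each player's best response to every opponent strategy; NE are the intersections.
Row's best responses — vs C1: R2 (payoff 10); vs C2: R2 (payoff 15).
Column's best responses — vs R1: C2 (payoff 3); vs R2: C2 (payoff 9); vs R3: C2 (payoff 3).
The only mutual best response is (R2, C2); neither player gains by switching there.

(R2, C2)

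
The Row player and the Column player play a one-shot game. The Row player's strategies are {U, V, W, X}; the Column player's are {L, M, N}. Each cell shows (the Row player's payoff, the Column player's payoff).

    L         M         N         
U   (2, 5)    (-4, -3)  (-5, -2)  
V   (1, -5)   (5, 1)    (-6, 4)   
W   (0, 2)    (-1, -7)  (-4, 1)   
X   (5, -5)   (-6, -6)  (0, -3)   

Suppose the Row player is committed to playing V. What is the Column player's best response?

N

With the Row player fixed at V, the Column player's payoffs are: L → -5, M → 1, N → 4.
The maximum is 4, achieved by N.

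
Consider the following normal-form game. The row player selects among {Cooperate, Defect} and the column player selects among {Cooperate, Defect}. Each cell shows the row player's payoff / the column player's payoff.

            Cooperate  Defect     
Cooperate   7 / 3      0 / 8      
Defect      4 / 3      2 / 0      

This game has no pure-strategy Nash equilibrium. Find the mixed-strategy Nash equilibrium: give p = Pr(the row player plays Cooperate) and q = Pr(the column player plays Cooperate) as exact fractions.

In a mixed NE each player is indifferent between their pure strategies, so the opponent's mix sets the indifference.
The column player indifferent between Cooperate and Defect: p·3 + (1−p)·3 = p·8 + (1−p)·0 ⟹ 3 + 0p = 0 + 8p ⟹ p = 3/8.
The row player indifferent between Cooperate and Defect: q·7 + (1−q)·0 = q·4 + (1−q)·2 ⟹ 0 + 7q = 2 + 2q ⟹ q = 2/5.

p = 3/8, q = 2/5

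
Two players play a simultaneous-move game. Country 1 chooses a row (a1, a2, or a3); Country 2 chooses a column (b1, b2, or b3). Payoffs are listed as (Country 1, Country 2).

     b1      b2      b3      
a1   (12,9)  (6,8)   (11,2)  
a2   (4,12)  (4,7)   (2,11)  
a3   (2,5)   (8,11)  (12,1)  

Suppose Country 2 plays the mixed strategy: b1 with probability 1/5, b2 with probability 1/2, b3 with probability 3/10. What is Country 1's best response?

Compute Country 1's expected payoff from each pure strategy against the given mix.
a1: (1/5)·12 + (1/2)·6 + (3/10)·11 = 87/10
a2: (1/5)·4 + (1/2)·4 + (3/10)·2 = 17/5
a3: (1/5)·2 + (1/2)·8 + (3/10)·12 = 8
Highest expected payoff is 87/10, from a1.

a1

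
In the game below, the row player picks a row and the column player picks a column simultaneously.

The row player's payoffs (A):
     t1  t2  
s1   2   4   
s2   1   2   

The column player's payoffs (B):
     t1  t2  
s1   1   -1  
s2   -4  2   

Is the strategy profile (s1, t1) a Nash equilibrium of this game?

Yes

Holding the column player at t1: the row player gets 2 from s1, versus 1 from s2. No profitable deviation for the row player.
Holding the row player at s1: the column player gets 1 from t1, versus -1 from t2. No profitable deviation for the column player either.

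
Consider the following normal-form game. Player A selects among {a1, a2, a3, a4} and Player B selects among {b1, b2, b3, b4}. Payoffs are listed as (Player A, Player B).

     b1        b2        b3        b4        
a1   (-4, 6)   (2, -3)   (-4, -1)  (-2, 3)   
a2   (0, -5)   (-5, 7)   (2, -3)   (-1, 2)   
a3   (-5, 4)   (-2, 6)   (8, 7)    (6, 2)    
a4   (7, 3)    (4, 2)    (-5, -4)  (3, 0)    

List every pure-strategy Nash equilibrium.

(a3, b3) and (a4, b1)

Find each player's best response to every opponent strategy; NE are the intersections.
Player A's best responses — vs b1: a4 (payoff 7); vs b2: a4 (payoff 4); vs b3: a3 (payoff 8); vs b4: a3 (payoff 6).
Player B's best responses — vs a1: b1 (payoff 6); vs a2: b2 (payoff 7); vs a3: b3 (payoff 7); vs a4: b1 (payoff 3).
Mutual best responses occur at (a3, b3) and (a4, b1); at each, neither player gains by switching.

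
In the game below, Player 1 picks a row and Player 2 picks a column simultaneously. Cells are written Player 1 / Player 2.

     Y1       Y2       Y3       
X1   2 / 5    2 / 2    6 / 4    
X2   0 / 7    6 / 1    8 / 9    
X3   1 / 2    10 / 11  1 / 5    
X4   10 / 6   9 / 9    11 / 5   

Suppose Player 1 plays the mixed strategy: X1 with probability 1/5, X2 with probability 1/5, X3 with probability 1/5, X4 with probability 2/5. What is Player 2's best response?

Player 2's best reply maximizes expected payoff against the mix.
Y1: (1/5)·5 + (1/5)·7 + (1/5)·2 + (2/5)·6 = 26/5
Y2: (1/5)·2 + (1/5)·1 + (1/5)·11 + (2/5)·9 = 32/5
Y3: (1/5)·4 + (1/5)·9 + (1/5)·5 + (2/5)·5 = 28/5
Highest expected payoff is 32/5, from Y2.

Y2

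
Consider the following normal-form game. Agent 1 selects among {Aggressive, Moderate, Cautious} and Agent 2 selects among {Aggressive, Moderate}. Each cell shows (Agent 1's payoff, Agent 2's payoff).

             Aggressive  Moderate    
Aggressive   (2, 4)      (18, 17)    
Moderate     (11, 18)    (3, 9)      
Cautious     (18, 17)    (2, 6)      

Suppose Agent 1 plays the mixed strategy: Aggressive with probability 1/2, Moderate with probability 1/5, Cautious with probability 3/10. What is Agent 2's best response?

Agent 2's best reply maximizes expected payoff against the mix.
Aggressive: (1/2)·4 + (1/5)·18 + (3/10)·17 = 107/10
Moderate: (1/2)·17 + (1/5)·9 + (3/10)·6 = 121/10
Highest expected payoff is 121/10, from Moderate.

Moderate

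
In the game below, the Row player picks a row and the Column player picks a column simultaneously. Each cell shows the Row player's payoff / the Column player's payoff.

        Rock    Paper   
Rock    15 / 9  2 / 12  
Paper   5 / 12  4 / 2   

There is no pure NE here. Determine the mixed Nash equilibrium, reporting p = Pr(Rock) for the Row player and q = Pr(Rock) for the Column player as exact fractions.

Each player's mixing probability is pinned down by making the *other* player indifferent.
The Column player indifferent between Rock and Paper: p·9 + (1−p)·12 = p·12 + (1−p)·2 ⟹ 12 + (-3)p = 2 + 10p ⟹ p = 10/13.
The Row player indifferent between Rock and Paper: q·15 + (1−q)·2 = q·5 + (1−q)·4 ⟹ 2 + 13q = 4 + 1q ⟹ q = 1/6.

p = 10/13, q = 1/6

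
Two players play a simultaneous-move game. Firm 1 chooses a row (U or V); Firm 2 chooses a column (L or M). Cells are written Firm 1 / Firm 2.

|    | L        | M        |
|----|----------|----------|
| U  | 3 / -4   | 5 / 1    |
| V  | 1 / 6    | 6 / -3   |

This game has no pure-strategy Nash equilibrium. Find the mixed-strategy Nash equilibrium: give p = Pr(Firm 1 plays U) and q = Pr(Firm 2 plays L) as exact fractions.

p = 9/14, q = 1/3

Each player's mixing probability is pinned down by making the *other* player indifferent.
Firm 2 indifferent between L and M: p·(-4) + (1−p)·6 = p·1 + (1−p)·(-3) ⟹ 6 + (-10)p = (-3) + 4p ⟹ p = 9/14.
Firm 1 indifferent between U and V: q·3 + (1−q)·5 = q·1 + (1−q)·6 ⟹ 5 + (-2)q = 6 + (-5)q ⟹ q = 1/3.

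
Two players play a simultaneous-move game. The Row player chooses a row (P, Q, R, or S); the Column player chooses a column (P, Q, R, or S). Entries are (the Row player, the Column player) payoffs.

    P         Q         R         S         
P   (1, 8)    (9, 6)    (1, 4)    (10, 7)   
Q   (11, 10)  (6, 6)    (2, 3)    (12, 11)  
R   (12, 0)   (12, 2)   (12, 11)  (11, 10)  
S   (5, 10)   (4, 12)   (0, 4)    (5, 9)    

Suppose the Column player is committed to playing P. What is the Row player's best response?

R

With the Column player fixed at P, the Row player's payoffs are: P → 1, Q → 11, R → 12, S → 5.
The maximum is 12, achieved by R.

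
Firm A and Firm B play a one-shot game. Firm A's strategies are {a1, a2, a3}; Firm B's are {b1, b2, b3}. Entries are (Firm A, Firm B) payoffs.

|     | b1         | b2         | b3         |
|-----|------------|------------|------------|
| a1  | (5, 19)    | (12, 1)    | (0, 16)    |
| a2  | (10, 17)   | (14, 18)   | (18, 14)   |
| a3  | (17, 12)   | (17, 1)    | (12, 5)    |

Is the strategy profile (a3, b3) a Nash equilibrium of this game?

No

Holding Firm B at b3: Firm A gets 12 from a3 but could get 18 by switching to a2. Firm A has a profitable deviation.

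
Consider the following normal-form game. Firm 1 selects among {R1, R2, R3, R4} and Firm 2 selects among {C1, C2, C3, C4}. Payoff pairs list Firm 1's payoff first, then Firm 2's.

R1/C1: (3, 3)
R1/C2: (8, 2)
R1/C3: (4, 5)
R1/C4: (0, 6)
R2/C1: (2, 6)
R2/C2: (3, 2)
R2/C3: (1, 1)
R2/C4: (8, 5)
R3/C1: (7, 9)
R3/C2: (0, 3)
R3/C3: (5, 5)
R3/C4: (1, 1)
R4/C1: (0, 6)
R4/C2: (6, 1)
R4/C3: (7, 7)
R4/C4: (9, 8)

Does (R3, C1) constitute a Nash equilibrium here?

Yes

Holding Firm 2 at C1: Firm 1 gets 7 from R3, versus 3 from R1, 2 from R2, 0 from R4. No profitable deviation for Firm 1.
Holding Firm 1 at R3: Firm 2 gets 9 from C1, versus 3 from C2, 5 from C3, 1 from C4. No profitable deviation for Firm 2 either.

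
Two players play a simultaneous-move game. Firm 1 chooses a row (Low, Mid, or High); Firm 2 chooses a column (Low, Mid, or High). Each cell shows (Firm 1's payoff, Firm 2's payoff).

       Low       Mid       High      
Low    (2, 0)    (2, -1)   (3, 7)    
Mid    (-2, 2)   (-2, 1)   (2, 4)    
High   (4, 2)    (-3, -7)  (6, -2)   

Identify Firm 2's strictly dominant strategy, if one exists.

A strategy is strictly dominant if it gives Firm 2 a strictly higher payoff than every other strategy, against every choice by the opponent.
Low is not dominant: against Low, High gives 7 > 0.
Mid is not dominant: against Low, Low gives 0 > -1.
High is not dominant: against High, Low gives 2 > -2.
No single strategy is best against every opponent action.

No strictly dominant strategy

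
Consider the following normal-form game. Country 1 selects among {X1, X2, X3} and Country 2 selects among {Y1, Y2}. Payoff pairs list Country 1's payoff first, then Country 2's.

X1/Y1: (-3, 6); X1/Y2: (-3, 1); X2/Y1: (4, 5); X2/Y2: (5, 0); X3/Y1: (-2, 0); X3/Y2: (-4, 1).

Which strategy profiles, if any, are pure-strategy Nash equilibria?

Check mutual best responses: a cell is a NE iff neither player can gain by unilaterally deviating.
Country 1's best responses — vs Y1: X2 (payoff 4); vs Y2: X2 (payoff 5).
Country 2's best responses — vs X1: Y1 (payoff 6); vs X2: Y1 (payoff 5); vs X3: Y2 (payoff 1).
The only mutual best response is (X2, Y1); neither player gains by switching there.

(X2, Y1)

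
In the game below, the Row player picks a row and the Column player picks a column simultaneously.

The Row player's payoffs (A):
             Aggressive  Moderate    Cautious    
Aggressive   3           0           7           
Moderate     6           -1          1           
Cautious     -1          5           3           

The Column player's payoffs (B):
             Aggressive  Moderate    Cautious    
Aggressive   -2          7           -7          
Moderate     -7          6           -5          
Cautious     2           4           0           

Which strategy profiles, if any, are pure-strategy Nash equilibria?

A profile is a Nash equilibrium when each player is best-responding to the other.
The Row player's best responses — vs Aggressive: Moderate (payoff 6); vs Moderate: Cautious (payoff 5); vs Cautious: Aggressive (payoff 7).
The Column player's best responses — vs Aggressive: Moderate (payoff 7); vs Moderate: Moderate (payoff 6); vs Cautious: Moderate (payoff 4).
The only mutual best response is (Cautious, Moderate); neither player gains by switching there.

(Cautious, Moderate)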